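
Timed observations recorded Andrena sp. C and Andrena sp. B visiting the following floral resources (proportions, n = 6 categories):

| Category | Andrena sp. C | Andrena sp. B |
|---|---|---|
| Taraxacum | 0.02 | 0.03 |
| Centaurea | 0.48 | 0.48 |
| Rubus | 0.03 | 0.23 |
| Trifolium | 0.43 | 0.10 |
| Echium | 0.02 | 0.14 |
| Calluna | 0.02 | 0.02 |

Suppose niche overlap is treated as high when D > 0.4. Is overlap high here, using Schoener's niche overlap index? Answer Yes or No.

Yes

Σ|p₁ᵢ − p₂ᵢ| = 0.01 + 0.00 + 0.20 + 0.33 + 0.12 + 0.00 = 0.66
D = 1 − ½ × 0.66 = 1 − 0.330 = 0.6700
D = 0.6700 > 0.4 → Yes.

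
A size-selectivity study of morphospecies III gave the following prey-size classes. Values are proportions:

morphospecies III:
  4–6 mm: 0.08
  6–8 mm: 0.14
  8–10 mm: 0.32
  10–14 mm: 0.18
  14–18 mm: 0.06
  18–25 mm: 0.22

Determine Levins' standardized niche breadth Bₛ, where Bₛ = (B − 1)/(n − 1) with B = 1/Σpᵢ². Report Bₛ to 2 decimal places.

0.74

Σpᵢ² = 0.08² + 0.14² + 0.32² + 0.18² + 0.06² + 0.22² = 0.0064 + 0.0196 + 0.1024 + 0.0324 + 0.0036 + 0.0484 = 0.2128
B = 1 / 0.2128 = 4.6992
Bₛ = (B − 1)/(n − 1) = (4.6992 − 1)/(6 − 1) = 3.6992/5 = 0.7398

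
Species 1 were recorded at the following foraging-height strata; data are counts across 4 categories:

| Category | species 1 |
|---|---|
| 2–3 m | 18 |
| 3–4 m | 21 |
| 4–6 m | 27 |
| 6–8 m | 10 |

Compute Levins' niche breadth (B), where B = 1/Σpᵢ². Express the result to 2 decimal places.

3.62

Proportions for species 1 (n=76): 18/76=0.2368, 21/76=0.2763, 27/76=0.3553, 10/76=0.1316
Σpᵢ² = 0.2368² + 0.2763² + 0.3553² + 0.1316² = 0.056074 + 0.076342 + 0.126238 + 0.017319 = 0.275973
B = 1 / 0.275973 = 3.6235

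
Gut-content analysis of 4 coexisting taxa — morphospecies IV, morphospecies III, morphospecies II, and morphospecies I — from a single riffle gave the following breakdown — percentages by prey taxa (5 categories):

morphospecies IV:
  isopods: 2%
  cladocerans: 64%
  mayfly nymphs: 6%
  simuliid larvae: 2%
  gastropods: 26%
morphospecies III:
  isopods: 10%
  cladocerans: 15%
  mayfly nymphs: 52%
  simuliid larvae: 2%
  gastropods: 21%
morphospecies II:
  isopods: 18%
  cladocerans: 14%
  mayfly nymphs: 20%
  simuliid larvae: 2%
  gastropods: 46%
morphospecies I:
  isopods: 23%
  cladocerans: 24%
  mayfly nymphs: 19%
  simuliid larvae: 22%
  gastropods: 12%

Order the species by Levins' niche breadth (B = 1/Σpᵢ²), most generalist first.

Convert percentages to proportions (divide by 100).
Σp_IVᵢ² = 0.02² + 0.64² + 0.06² + 0.02² + 0.26² = 0.0004 + 0.4096 + 0.0036 + 0.0004 + 0.0676 = 0.4816
B_IV = 1 / 0.4816 = 2.0764
Σp_IIIᵢ² = 0.10² + 0.15² + 0.52² + 0.02² + 0.21² = 0.0100 + 0.0225 + 0.2704 + 0.0004 + 0.0441 = 0.3474
B_III = 1 / 0.3474 = 2.8785
Σp_IIᵢ² = 0.18² + 0.14² + 0.20² + 0.02² + 0.46² = 0.0324 + 0.0196 + 0.0400 + 0.0004 + 0.2116 = 0.3040
B_II = 1 / 0.3040 = 3.2895
Σp_Iᵢ² = 0.23² + 0.24² + 0.19² + 0.22² + 0.12² = 0.0529 + 0.0576 + 0.0361 + 0.0484 + 0.0144 = 0.2094
B_I = 1 / 0.2094 = 4.7755
Ranking by B (broadest → narrowest): morphospecies I (4.78) > morphospecies II (3.29) > morphospecies III (2.88) > morphospecies IV (2.08)

morphospecies I > morphospecies II > morphospecies III > morphospecies IV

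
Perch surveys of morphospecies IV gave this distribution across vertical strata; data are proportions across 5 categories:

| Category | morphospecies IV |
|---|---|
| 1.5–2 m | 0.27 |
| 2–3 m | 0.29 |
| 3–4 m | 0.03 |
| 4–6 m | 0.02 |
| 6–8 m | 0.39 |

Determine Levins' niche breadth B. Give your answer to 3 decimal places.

Σpᵢ² = 0.27² + 0.29² + 0.03² + 0.02² + 0.39² = 0.0729 + 0.0841 + 0.0009 + 0.0004 + 0.1521 = 0.3104
B = 1 / 0.3104 = 3.22165

3.222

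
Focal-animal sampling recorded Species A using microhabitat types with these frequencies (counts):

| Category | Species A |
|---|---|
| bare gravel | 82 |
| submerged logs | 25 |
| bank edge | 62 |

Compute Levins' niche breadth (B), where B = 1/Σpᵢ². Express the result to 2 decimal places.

2.55

Proportions for Species A (n=169): 82/169=0.4852, 25/169=0.1479, 62/169=0.3669
Σpᵢ² = 0.4852² + 0.1479² + 0.3669² = 0.235419 + 0.021874 + 0.134616 = 0.391909
B = 1 / 0.391909 = 2.5516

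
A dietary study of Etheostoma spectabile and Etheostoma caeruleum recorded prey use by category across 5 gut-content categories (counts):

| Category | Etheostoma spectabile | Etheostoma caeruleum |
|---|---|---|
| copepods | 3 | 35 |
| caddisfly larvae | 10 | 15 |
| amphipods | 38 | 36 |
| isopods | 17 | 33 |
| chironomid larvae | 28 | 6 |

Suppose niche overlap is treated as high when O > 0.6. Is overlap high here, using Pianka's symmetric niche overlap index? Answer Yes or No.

Yes

Proportions for Etheostoma spectabile (n=96): 3/96=0.0313, 10/96=0.1042, 38/96=0.3958, 17/96=0.1771, 28/96=0.2917
Proportions for Etheostoma caeruleum (n=125): 35/125=0.2800, 15/125=0.1200, 36/125=0.2880, 33/125=0.2640, 6/125=0.0480
Σ p₁ᵢp₂ᵢ = 0.008764 + 0.012504 + 0.113990 + 0.046754 + 0.014002 = 0.196014
Σp_1ᵢ² = 0.0313² + 0.1042² + 0.3958² + 0.1771² + 0.2917² = 0.000980 + 0.010858 + 0.156658 + 0.031364 + 0.085089 = 0.284949
Σp_2ᵢ² = 0.2800² + 0.1200² + 0.2880² + 0.2640² + 0.0480² = 0.078400 + 0.014400 + 0.082944 + 0.069696 + 0.002304 = 0.247744
O = 0.196014 / √(0.284949 × 0.247744) = 0.196014 / 0.2656961 = 0.7377
O = 0.7377 > 0.6 → Yes.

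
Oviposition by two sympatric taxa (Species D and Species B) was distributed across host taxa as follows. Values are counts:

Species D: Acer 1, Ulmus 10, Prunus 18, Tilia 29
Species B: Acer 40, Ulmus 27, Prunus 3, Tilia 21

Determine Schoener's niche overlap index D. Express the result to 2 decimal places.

0.45

Proportions for Species D (n=58): 1/58=0.0172, 10/58=0.1724, 18/58=0.3103, 29/58=0.5000
Proportions for Species B (n=91): 40/91=0.4396, 27/91=0.2967, 3/91=0.0330, 21/91=0.2308
Σ|p₁ᵢ − p₂ᵢ| = 0.4224 + 0.1243 + 0.2773 + 0.2692 = 1.0932
D = 1 − ½ × 1.0932 = 1 − 0.54660 = 0.45340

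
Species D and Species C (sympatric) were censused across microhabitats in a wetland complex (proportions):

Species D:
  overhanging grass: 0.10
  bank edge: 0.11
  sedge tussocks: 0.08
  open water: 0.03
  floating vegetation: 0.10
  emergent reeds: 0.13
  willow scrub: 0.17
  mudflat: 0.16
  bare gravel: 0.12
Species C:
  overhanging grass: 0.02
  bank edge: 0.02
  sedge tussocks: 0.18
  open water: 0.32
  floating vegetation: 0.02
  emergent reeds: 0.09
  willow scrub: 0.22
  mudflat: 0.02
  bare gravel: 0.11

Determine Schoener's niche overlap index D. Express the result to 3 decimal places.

0.560

Σ|p₁ᵢ − p₂ᵢ| = 0.08 + 0.09 + 0.10 + 0.29 + 0.08 + 0.04 + 0.05 + 0.14 + 0.01 = 0.88
D = 1 − ½ × 0.88 = 1 − 0.440 = 0.56000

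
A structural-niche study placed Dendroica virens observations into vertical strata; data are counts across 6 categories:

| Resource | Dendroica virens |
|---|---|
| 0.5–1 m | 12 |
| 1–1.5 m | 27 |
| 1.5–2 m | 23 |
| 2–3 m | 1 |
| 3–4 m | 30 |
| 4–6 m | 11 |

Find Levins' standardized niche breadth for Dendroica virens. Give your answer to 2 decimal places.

0.69

Proportions for Dendroica virens (n=104): 12/104=0.1154, 27/104=0.2596, 23/104=0.2212, 1/104=0.0096, 30/104=0.2885, 11/104=0.1058
Σpᵢ² = 0.1154² + 0.2596² + 0.2212² + 0.0096² + 0.2885² + 0.1058² = 0.013317 + 0.067392 + 0.048929 + 0.000092 + 0.083232 + 0.011194 = 0.224156
B = 1 / 0.224156 = 4.4612
Bₛ = (B − 1)/(n − 1) = (4.4612 − 1)/(6 − 1) = 3.4612/5 = 0.6922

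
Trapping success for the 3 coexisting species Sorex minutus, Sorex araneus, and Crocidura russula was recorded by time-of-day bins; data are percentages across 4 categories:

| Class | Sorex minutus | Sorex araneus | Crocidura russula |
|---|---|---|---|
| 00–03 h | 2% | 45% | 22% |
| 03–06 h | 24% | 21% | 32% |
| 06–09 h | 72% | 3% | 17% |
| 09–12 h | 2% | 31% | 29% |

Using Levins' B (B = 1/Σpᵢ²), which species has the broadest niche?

Convert percentages to proportions (divide by 100).
Σp_minuᵢ² = 0.02² + 0.24² + 0.72² + 0.02² = 0.0004 + 0.0576 + 0.5184 + 0.0004 = 0.5768
B_minu = 1 / 0.5768 = 1.7337
Σp_aranᵢ² = 0.45² + 0.21² + 0.03² + 0.31² = 0.2025 + 0.0441 + 0.0009 + 0.0961 = 0.3436
B_aran = 1 / 0.3436 = 2.9104
Σp_russᵢ² = 0.22² + 0.32² + 0.17² + 0.29² = 0.0484 + 0.1024 + 0.0289 + 0.0841 = 0.2638
B_russ = 1 / 0.2638 = 3.7908
Highest B → broadest niche (most generalist): Crocidura russula (B = 3.79).

Crocidura russula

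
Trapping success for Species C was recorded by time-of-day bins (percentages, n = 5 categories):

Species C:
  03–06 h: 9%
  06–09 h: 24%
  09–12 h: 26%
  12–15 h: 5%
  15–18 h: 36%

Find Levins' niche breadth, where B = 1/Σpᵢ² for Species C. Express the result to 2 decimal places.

3.77

Convert percentages to proportions (divide by 100).
Σpᵢ² = 0.09² + 0.24² + 0.26² + 0.05² + 0.36² = 0.0081 + 0.0576 + 0.0676 + 0.0025 + 0.1296 = 0.2654
B = 1 / 0.2654 = 3.7679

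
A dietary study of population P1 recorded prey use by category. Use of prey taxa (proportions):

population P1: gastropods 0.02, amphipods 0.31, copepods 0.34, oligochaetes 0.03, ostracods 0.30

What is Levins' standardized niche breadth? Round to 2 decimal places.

0.58

Σpᵢ² = 0.02² + 0.31² + 0.34² + 0.03² + 0.30² = 0.0004 + 0.0961 + 0.1156 + 0.0009 + 0.0900 = 0.3030
B = 1 / 0.3030 = 3.3003
Bₛ = (B − 1)/(n − 1) = (3.3003 − 1)/(5 − 1) = 2.3003/4 = 0.5751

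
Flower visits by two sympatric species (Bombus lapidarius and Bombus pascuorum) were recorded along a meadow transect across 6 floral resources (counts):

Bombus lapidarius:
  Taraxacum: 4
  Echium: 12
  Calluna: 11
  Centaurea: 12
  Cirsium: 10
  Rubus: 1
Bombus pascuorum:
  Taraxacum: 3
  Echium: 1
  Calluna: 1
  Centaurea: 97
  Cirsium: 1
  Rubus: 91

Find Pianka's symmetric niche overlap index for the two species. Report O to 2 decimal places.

Proportions for Bombus lapidarius (n=50): 4/50=0.0800, 12/50=0.2400, 11/50=0.2200, 12/50=0.2400, 10/50=0.2000, 1/50=0.0200
Proportions for Bombus pascuorum (n=194): 3/194=0.0155, 1/194=0.0052, 1/194=0.0052, 97/194=0.5000, 1/194=0.0052, 91/194=0.4691
Σ p₁ᵢp₂ᵢ = 0.001240 + 0.001248 + 0.001144 + 0.120000 + 0.001040 + 0.009382 = 0.134054
Σp_1ᵢ² = 0.0800² + 0.2400² + 0.2200² + 0.2400² + 0.2000² + 0.0200² = 0.006400 + 0.057600 + 0.048400 + 0.057600 + 0.040000 + 0.000400 = 0.210400
Σp_2ᵢ² = 0.0155² + 0.0052² + 0.0052² + 0.5000² + 0.0052² + 0.4691² = 0.000240 + 0.000027 + 0.000027 + 0.250000 + 0.000027 + 0.220055 = 0.470376
O = 0.134054 / √(0.210400 × 0.470376) = 0.134054 / 0.3145904 = 0.4261

0.43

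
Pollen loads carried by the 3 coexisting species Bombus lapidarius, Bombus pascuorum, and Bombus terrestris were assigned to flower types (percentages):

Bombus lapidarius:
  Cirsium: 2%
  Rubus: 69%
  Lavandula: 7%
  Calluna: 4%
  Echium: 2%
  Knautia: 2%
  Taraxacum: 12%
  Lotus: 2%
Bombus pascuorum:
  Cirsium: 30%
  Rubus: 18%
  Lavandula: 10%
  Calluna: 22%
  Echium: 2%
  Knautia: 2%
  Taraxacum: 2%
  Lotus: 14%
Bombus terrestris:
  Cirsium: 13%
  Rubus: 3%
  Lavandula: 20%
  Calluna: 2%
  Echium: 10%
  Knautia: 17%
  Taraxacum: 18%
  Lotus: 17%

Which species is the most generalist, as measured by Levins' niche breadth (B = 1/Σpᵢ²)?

Bombus terrestris

Convert percentages to proportions (divide by 100).
Σp_lapiᵢ² = 0.02² + 0.69² + 0.07² + 0.04² + 0.02² + 0.02² + 0.12² + 0.02² = 0.0004 + 0.4761 + 0.0049 + 0.0016 + 0.0004 + 0.0004 + 0.0144 + 0.0004 = 0.4986
B_lapi = 1 / 0.4986 = 2.0056
Σp_pascᵢ² = 0.30² + 0.18² + 0.10² + 0.22² + 0.02² + 0.02² + 0.02² + 0.14² = 0.0900 + 0.0324 + 0.0100 + 0.0484 + 0.0004 + 0.0004 + 0.0004 + 0.0196 = 0.2016
B_pasc = 1 / 0.2016 = 4.9603
Σp_terrᵢ² = 0.13² + 0.03² + 0.20² + 0.02² + 0.10² + 0.17² + 0.18² + 0.17² = 0.0169 + 0.0009 + 0.0400 + 0.0004 + 0.0100 + 0.0289 + 0.0324 + 0.0289 = 0.1584
B_terr = 1 / 0.1584 = 6.3131
Highest B → broadest niche (most generalist): Bombus terrestris (B = 6.31).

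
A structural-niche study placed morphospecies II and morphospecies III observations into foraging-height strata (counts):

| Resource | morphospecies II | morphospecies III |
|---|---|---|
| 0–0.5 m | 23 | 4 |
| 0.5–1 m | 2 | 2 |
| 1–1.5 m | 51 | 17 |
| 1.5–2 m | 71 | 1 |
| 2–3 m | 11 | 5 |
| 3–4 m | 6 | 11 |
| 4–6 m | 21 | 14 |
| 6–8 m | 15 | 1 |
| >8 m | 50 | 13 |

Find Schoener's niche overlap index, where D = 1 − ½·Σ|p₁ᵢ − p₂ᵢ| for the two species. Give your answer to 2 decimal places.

Proportions for morphospecies II (n=250): 23/250=0.0920, 2/250=0.0080, 51/250=0.2040, 71/250=0.2840, 11/250=0.0440, 6/250=0.0240, 21/250=0.0840, 15/250=0.0600, 50/250=0.2000
Proportions for morphospecies III (n=68): 4/68=0.0588, 2/68=0.0294, 17/68=0.2500, 1/68=0.0147, 5/68=0.0735, 11/68=0.1618, 14/68=0.2059, 1/68=0.0147, 13/68=0.1912
Σ|p₁ᵢ − p₂ᵢ| = 0.0332 + 0.0214 + 0.0460 + 0.2693 + 0.0295 + 0.1378 + 0.1219 + 0.0453 + 0.0088 = 0.7132
D = 1 − ½ × 0.7132 = 1 − 0.35660 = 0.64340

0.64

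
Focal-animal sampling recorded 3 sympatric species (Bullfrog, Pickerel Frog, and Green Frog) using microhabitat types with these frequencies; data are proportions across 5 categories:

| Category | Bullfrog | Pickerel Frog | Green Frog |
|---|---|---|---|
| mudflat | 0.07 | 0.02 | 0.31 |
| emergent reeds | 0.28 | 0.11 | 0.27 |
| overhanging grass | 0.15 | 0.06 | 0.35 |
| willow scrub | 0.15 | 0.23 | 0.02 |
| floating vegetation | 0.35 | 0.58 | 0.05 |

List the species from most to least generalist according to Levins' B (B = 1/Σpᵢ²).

Σp_Bullᵢ² = 0.07² + 0.28² + 0.15² + 0.15² + 0.35² = 0.0049 + 0.0784 + 0.0225 + 0.0225 + 0.1225 = 0.2508
B_Bull = 1 / 0.2508 = 3.9872
Σp_Pickᵢ² = 0.02² + 0.11² + 0.06² + 0.23² + 0.58² = 0.0004 + 0.0121 + 0.0036 + 0.0529 + 0.3364 = 0.4054
B_Pick = 1 / 0.4054 = 2.4667
Σp_Greeᵢ² = 0.31² + 0.27² + 0.35² + 0.02² + 0.05² = 0.0961 + 0.0729 + 0.1225 + 0.0004 + 0.0025 = 0.2944
B_Gree = 1 / 0.2944 = 3.3967
Ranking by B (broadest → narrowest): Bullfrog (3.99) > Green Frog (3.40) > Pickerel Frog (2.47)

Bullfrog > Green Frog > Pickerel Frog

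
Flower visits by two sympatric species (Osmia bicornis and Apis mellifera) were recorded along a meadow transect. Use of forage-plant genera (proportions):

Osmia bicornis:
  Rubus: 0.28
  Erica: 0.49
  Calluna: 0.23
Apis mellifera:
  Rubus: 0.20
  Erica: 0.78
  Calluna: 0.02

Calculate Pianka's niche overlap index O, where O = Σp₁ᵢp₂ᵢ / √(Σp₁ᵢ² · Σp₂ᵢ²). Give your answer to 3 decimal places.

0.902

Σ p₁ᵢp₂ᵢ = 0.0560 + 0.3822 + 0.0046 = 0.4428
Σp_1ᵢ² = 0.28² + 0.49² + 0.23² = 0.0784 + 0.2401 + 0.0529 = 0.3714
Σp_2ᵢ² = 0.20² + 0.78² + 0.02² = 0.0400 + 0.6084 + 0.0004 = 0.6488
O = 0.4428 / √(0.3714 × 0.6488) = 0.4428 / 0.490881 = 0.90205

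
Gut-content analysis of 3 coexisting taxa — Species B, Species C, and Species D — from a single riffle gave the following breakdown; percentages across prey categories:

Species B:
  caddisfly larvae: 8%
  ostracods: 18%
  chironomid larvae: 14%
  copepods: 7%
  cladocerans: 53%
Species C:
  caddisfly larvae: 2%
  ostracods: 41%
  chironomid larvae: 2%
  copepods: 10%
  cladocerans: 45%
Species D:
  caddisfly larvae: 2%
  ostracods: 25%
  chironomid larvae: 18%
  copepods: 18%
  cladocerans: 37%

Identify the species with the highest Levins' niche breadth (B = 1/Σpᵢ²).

Convert percentages to proportions (divide by 100).
Σp_Bᵢ² = 0.08² + 0.18² + 0.14² + 0.07² + 0.53² = 0.0064 + 0.0324 + 0.0196 + 0.0049 + 0.2809 = 0.3442
B_B = 1 / 0.3442 = 2.9053
Σp_Cᵢ² = 0.02² + 0.41² + 0.02² + 0.10² + 0.45² = 0.0004 + 0.1681 + 0.0004 + 0.0100 + 0.2025 = 0.3814
B_C = 1 / 0.3814 = 2.6219
Σp_Dᵢ² = 0.02² + 0.25² + 0.18² + 0.18² + 0.37² = 0.0004 + 0.0625 + 0.0324 + 0.0324 + 0.1369 = 0.2646
B_D = 1 / 0.2646 = 3.7793
Highest B → broadest niche (most generalist): Species D (B = 3.78).

Species D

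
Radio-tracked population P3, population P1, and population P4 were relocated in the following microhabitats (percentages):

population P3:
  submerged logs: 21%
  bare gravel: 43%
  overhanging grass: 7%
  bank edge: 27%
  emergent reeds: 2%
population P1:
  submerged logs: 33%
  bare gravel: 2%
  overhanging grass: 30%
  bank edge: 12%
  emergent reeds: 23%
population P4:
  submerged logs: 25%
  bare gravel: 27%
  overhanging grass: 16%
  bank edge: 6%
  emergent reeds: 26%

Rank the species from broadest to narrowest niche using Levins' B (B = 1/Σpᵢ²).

Convert percentages to proportions (divide by 100).
Σp_P3ᵢ² = 0.21² + 0.43² + 0.07² + 0.27² + 0.02² = 0.0441 + 0.1849 + 0.0049 + 0.0729 + 0.0004 = 0.3072
B_P3 = 1 / 0.3072 = 3.2552
Σp_P1ᵢ² = 0.33² + 0.02² + 0.30² + 0.12² + 0.23² = 0.1089 + 0.0004 + 0.0900 + 0.0144 + 0.0529 = 0.2666
B_P1 = 1 / 0.2666 = 3.7509
Σp_P4ᵢ² = 0.25² + 0.27² + 0.16² + 0.06² + 0.26² = 0.0625 + 0.0729 + 0.0256 + 0.0036 + 0.0676 = 0.2322
B_P4 = 1 / 0.2322 = 4.3066
Ranking by B (broadest → narrowest): population P4 (4.31) > population P1 (3.75) > population P3 (3.26)

population P4 > population P1 > population P3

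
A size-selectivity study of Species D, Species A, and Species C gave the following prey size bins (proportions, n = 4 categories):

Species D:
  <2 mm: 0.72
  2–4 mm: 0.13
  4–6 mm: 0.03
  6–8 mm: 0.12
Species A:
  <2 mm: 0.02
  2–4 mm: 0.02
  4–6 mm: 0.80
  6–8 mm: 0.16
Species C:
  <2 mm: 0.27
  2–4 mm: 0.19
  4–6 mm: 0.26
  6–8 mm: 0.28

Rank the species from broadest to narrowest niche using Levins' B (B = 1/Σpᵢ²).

Σp_Dᵢ² = 0.72² + 0.13² + 0.03² + 0.12² = 0.5184 + 0.0169 + 0.0009 + 0.0144 = 0.5506
B_D = 1 / 0.5506 = 1.8162
Σp_Aᵢ² = 0.02² + 0.02² + 0.80² + 0.16² = 0.0004 + 0.0004 + 0.6400 + 0.0256 = 0.6664
B_A = 1 / 0.6664 = 1.5006
Σp_Cᵢ² = 0.27² + 0.19² + 0.26² + 0.28² = 0.0729 + 0.0361 + 0.0676 + 0.0784 = 0.2550
B_C = 1 / 0.2550 = 3.9216
Ranking by B (broadest → narrowest): Species C (3.92) > Species D (1.82) > Species A (1.50)

Species C > Species D > Species A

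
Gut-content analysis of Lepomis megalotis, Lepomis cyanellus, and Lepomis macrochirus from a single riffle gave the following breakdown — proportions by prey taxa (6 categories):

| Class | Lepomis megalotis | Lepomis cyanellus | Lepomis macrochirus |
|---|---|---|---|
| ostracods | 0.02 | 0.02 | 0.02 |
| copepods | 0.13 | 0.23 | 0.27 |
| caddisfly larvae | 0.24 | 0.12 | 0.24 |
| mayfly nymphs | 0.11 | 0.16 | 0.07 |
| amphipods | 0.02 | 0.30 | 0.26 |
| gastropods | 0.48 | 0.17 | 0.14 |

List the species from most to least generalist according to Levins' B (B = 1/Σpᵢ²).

Σp_megaᵢ² = 0.02² + 0.13² + 0.24² + 0.11² + 0.02² + 0.48² = 0.0004 + 0.0169 + 0.0576 + 0.0121 + 0.0004 + 0.2304 = 0.3178
B_mega = 1 / 0.3178 = 3.1466
Σp_cyanᵢ² = 0.02² + 0.23² + 0.12² + 0.16² + 0.30² + 0.17² = 0.0004 + 0.0529 + 0.0144 + 0.0256 + 0.0900 + 0.0289 = 0.2122
B_cyan = 1 / 0.2122 = 4.7125
Σp_macrᵢ² = 0.02² + 0.27² + 0.24² + 0.07² + 0.26² + 0.14² = 0.0004 + 0.0729 + 0.0576 + 0.0049 + 0.0676 + 0.0196 = 0.2230
B_macr = 1 / 0.2230 = 4.4843
Ranking by B (broadest → narrowest): Lepomis cyanellus (4.71) > Lepomis macrochirus (4.48) > Lepomis megalotis (3.15)

Lepomis cyanellus > Lepomis macrochirus > Lepomis megalotis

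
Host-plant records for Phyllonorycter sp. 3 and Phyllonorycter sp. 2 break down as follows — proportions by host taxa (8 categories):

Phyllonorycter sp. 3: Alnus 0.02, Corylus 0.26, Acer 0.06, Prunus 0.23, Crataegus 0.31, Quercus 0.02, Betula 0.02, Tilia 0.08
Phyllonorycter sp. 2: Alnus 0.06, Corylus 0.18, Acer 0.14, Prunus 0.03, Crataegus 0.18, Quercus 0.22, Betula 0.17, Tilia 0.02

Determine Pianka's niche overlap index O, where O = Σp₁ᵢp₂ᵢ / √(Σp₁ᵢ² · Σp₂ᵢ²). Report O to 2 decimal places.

Σ p₁ᵢp₂ᵢ = 0.0012 + 0.0468 + 0.0084 + 0.0069 + 0.0558 + 0.0044 + 0.0034 + 0.0016 = 0.1285
Σp_1ᵢ² = 0.02² + 0.26² + 0.06² + 0.23² + 0.31² + 0.02² + 0.02² + 0.08² = 0.0004 + 0.0676 + 0.0036 + 0.0529 + 0.0961 + 0.0004 + 0.0004 + 0.0064 = 0.2278
Σp_2ᵢ² = 0.06² + 0.18² + 0.14² + 0.03² + 0.18² + 0.22² + 0.17² + 0.02² = 0.0036 + 0.0324 + 0.0196 + 0.0009 + 0.0324 + 0.0484 + 0.0289 + 0.0004 = 0.1666
O = 0.1285 / √(0.2278 × 0.1666) = 0.1285 / 0.19481 = 0.6596

0.66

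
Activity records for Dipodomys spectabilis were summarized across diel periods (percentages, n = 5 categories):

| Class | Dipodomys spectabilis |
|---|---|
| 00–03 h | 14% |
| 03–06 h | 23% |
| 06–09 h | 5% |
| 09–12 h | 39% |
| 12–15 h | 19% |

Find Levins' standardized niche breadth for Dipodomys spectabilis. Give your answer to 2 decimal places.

Convert percentages to proportions (divide by 100).
Σpᵢ² = 0.14² + 0.23² + 0.05² + 0.39² + 0.19² = 0.0196 + 0.0529 + 0.0025 + 0.1521 + 0.0361 = 0.2632
B = 1 / 0.2632 = 3.7994
Bₛ = (B − 1)/(n − 1) = (3.7994 − 1)/(5 − 1) = 2.7994/4 = 0.6999

0.70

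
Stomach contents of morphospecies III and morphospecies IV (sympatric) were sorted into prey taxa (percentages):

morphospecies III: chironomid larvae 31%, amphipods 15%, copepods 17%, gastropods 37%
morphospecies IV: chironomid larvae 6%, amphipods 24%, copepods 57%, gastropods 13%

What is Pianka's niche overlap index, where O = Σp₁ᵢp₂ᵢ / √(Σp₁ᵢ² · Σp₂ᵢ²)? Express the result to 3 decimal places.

Convert percentages to proportions (divide by 100).
Σ p₁ᵢp₂ᵢ = 0.0186 + 0.0360 + 0.0969 + 0.0481 = 0.1996
Σp_1ᵢ² = 0.31² + 0.15² + 0.17² + 0.37² = 0.0961 + 0.0225 + 0.0289 + 0.1369 = 0.2844
Σp_2ᵢ² = 0.06² + 0.24² + 0.57² + 0.13² = 0.0036 + 0.0576 + 0.3249 + 0.0169 = 0.4030
O = 0.1996 / √(0.2844 × 0.4030) = 0.1996 / 0.338546 = 0.58958

0.590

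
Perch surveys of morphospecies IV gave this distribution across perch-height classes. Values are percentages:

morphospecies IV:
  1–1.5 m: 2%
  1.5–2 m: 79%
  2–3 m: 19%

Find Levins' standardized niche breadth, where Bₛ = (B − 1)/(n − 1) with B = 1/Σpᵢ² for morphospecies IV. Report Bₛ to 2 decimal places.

0.26

Convert percentages to proportions (divide by 100).
Σpᵢ² = 0.02² + 0.79² + 0.19² = 0.0004 + 0.6241 + 0.0361 = 0.6606
B = 1 / 0.6606 = 1.5138
Bₛ = (B − 1)/(n − 1) = (1.5138 − 1)/(3 − 1) = 0.5138/2 = 0.2569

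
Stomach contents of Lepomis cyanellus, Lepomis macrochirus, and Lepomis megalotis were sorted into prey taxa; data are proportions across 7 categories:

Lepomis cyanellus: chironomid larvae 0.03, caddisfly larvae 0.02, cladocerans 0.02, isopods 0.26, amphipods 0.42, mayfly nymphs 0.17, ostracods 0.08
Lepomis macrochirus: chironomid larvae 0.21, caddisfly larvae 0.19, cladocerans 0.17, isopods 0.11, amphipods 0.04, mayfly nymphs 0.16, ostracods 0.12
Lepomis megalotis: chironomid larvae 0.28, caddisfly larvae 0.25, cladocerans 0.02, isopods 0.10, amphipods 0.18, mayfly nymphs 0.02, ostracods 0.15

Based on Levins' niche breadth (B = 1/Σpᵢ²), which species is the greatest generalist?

Lepomis macrochirus

Σp_cyanᵢ² = 0.03² + 0.02² + 0.02² + 0.26² + 0.42² + 0.17² + 0.08² = 0.0009 + 0.0004 + 0.0004 + 0.0676 + 0.1764 + 0.0289 + 0.0064 = 0.2810
B_cyan = 1 / 0.2810 = 3.5587
Σp_macrᵢ² = 0.21² + 0.19² + 0.17² + 0.11² + 0.04² + 0.16² + 0.12² = 0.0441 + 0.0361 + 0.0289 + 0.0121 + 0.0016 + 0.0256 + 0.0144 = 0.1628
B_macr = 1 / 0.1628 = 6.1425
Σp_megaᵢ² = 0.28² + 0.25² + 0.02² + 0.10² + 0.18² + 0.02² + 0.15² = 0.0784 + 0.0625 + 0.0004 + 0.0100 + 0.0324 + 0.0004 + 0.0225 = 0.2066
B_mega = 1 / 0.2066 = 4.8403
Highest B → broadest niche (most generalist): Lepomis macrochirus (B = 6.14).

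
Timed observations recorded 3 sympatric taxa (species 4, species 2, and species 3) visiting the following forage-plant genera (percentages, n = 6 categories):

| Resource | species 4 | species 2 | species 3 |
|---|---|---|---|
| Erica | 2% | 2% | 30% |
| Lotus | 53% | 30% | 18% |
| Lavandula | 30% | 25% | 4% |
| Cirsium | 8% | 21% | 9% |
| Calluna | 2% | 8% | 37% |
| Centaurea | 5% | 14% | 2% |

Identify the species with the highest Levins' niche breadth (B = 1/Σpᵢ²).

species 2

Convert percentages to proportions (divide by 100).
Σp_4ᵢ² = 0.02² + 0.53² + 0.30² + 0.08² + 0.02² + 0.05² = 0.0004 + 0.2809 + 0.0900 + 0.0064 + 0.0004 + 0.0025 = 0.3806
B_4 = 1 / 0.3806 = 2.6274
Σp_2ᵢ² = 0.02² + 0.30² + 0.25² + 0.21² + 0.08² + 0.14² = 0.0004 + 0.0900 + 0.0625 + 0.0441 + 0.0064 + 0.0196 = 0.2230
B_2 = 1 / 0.2230 = 4.4843
Σp_3ᵢ² = 0.30² + 0.18² + 0.04² + 0.09² + 0.37² + 0.02² = 0.0900 + 0.0324 + 0.0016 + 0.0081 + 0.1369 + 0.0004 = 0.2694
B_3 = 1 / 0.2694 = 3.7120
Highest B → broadest niche (most generalist): species 2 (B = 4.48).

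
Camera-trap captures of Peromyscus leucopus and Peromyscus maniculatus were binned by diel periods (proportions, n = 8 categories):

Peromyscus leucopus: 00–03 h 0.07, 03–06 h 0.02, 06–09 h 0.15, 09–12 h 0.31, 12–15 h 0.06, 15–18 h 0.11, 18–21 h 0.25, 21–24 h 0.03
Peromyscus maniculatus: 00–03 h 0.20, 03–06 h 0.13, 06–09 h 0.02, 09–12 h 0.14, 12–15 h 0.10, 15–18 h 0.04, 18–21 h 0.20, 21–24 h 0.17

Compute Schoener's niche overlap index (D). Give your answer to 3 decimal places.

Σ|p₁ᵢ − p₂ᵢ| = 0.13 + 0.11 + 0.13 + 0.17 + 0.04 + 0.07 + 0.05 + 0.14 = 0.84
D = 1 − ½ × 0.84 = 1 − 0.420 = 0.58000

0.580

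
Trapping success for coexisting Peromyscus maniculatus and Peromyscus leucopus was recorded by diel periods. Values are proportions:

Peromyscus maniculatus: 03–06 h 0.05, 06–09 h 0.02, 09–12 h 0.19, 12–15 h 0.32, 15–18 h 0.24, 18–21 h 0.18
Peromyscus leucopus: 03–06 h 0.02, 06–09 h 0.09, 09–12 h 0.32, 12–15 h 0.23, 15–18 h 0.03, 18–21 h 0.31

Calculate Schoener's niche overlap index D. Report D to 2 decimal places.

0.67

Σ|p₁ᵢ − p₂ᵢ| = 0.03 + 0.07 + 0.13 + 0.09 + 0.21 + 0.13 = 0.66
D = 1 − ½ × 0.66 = 1 − 0.330 = 0.6700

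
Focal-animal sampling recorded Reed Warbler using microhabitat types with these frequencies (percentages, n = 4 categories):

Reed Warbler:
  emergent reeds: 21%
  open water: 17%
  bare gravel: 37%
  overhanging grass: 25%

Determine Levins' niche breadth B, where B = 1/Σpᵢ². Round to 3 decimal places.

3.671

Convert percentages to proportions (divide by 100).
Σpᵢ² = 0.21² + 0.17² + 0.37² + 0.25² = 0.0441 + 0.0289 + 0.1369 + 0.0625 = 0.2724
B = 1 / 0.2724 = 3.67107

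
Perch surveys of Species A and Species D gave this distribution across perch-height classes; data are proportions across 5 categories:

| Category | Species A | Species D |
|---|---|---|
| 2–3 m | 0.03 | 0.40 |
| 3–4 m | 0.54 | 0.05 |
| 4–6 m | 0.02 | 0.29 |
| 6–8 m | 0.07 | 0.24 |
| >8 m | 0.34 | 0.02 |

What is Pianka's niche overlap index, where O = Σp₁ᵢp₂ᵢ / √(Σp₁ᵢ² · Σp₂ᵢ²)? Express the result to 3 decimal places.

0.193

Σ p₁ᵢp₂ᵢ = 0.0120 + 0.0270 + 0.0058 + 0.0168 + 0.0068 = 0.0684
Σp_1ᵢ² = 0.03² + 0.54² + 0.02² + 0.07² + 0.34² = 0.0009 + 0.2916 + 0.0004 + 0.0049 + 0.1156 = 0.4134
Σp_2ᵢ² = 0.40² + 0.05² + 0.29² + 0.24² + 0.02² = 0.1600 + 0.0025 + 0.0841 + 0.0576 + 0.0004 = 0.3046
O = 0.0684 / √(0.4134 × 0.3046) = 0.0684 / 0.354854 = 0.19276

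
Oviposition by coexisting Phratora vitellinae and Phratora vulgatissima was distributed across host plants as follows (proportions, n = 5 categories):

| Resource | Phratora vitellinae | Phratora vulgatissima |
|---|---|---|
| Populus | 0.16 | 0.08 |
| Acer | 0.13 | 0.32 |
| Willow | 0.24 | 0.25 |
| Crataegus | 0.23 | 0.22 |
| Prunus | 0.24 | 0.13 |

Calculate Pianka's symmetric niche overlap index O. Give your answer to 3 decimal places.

0.879

Σ p₁ᵢp₂ᵢ = 0.0128 + 0.0416 + 0.0600 + 0.0506 + 0.0312 = 0.1962
Σp_1ᵢ² = 0.16² + 0.13² + 0.24² + 0.23² + 0.24² = 0.0256 + 0.0169 + 0.0576 + 0.0529 + 0.0576 = 0.2106
Σp_2ᵢ² = 0.08² + 0.32² + 0.25² + 0.22² + 0.13² = 0.0064 + 0.1024 + 0.0625 + 0.0484 + 0.0169 = 0.2366
O = 0.1962 / √(0.2106 × 0.2366) = 0.1962 / 0.223222 = 0.87895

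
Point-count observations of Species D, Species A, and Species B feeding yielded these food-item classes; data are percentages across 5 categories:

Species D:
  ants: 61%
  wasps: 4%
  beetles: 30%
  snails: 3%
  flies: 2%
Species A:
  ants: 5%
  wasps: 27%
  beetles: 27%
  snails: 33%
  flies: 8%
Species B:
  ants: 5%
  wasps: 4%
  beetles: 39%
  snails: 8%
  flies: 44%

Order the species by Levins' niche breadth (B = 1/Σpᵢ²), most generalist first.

Convert percentages to proportions (divide by 100).
Σp_Dᵢ² = 0.61² + 0.04² + 0.30² + 0.03² + 0.02² = 0.3721 + 0.0016 + 0.0900 + 0.0009 + 0.0004 = 0.4650
B_D = 1 / 0.4650 = 2.1505
Σp_Aᵢ² = 0.05² + 0.27² + 0.27² + 0.33² + 0.08² = 0.0025 + 0.0729 + 0.0729 + 0.1089 + 0.0064 = 0.2636
B_A = 1 / 0.2636 = 3.7936
Σp_Bᵢ² = 0.05² + 0.04² + 0.39² + 0.08² + 0.44² = 0.0025 + 0.0016 + 0.1521 + 0.0064 + 0.1936 = 0.3562
B_B = 1 / 0.3562 = 2.8074
Ranking by B (broadest → narrowest): Species A (3.79) > Species B (2.81) > Species D (2.15)

Species A > Species B > Species D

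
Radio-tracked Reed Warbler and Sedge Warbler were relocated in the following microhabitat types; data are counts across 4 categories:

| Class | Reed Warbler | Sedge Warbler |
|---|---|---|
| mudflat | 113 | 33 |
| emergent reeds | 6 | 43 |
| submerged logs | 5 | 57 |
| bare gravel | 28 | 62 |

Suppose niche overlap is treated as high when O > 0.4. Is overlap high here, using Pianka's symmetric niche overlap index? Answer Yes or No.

Yes

Proportions for Reed Warbler (n=152): 113/152=0.7434, 6/152=0.0395, 5/152=0.0329, 28/152=0.1842
Proportions for Sedge Warbler (n=195): 33/195=0.1692, 43/195=0.2205, 57/195=0.2923, 62/195=0.3179
Σ p₁ᵢp₂ᵢ = 0.125783 + 0.008710 + 0.009617 + 0.058557 = 0.202667
Σp_1ᵢ² = 0.7434² + 0.0395² + 0.0329² + 0.1842² = 0.552644 + 0.001560 + 0.001082 + 0.033930 = 0.589216
Σp_2ᵢ² = 0.1692² + 0.2205² + 0.2923² + 0.3179² = 0.028629 + 0.048620 + 0.085439 + 0.101060 = 0.263748
O = 0.202667 / √(0.589216 × 0.263748) = 0.202667 / 0.3942138 = 0.5141
O = 0.5141 > 0.4 → Yes.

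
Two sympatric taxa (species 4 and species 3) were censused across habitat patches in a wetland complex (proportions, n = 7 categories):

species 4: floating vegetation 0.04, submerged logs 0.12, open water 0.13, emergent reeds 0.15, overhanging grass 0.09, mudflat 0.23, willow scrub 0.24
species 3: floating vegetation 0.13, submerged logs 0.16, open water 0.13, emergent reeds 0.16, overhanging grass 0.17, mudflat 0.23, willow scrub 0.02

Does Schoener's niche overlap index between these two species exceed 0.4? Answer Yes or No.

Σ|p₁ᵢ − p₂ᵢ| = 0.09 + 0.04 + 0.00 + 0.01 + 0.08 + 0.00 + 0.22 = 0.44
D = 1 − ½ × 0.44 = 1 − 0.220 = 0.7800
D = 0.7800 > 0.4 → Yes.

Yes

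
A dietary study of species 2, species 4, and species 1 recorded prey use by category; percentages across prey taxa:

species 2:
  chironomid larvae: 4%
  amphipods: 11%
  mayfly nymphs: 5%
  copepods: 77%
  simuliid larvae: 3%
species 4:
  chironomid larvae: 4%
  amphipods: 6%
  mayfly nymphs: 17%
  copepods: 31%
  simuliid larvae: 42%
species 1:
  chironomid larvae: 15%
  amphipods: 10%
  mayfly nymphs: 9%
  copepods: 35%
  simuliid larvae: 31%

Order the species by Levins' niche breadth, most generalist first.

Convert percentages to proportions (divide by 100).
Σp_2ᵢ² = 0.04² + 0.11² + 0.05² + 0.77² + 0.03² = 0.0016 + 0.0121 + 0.0025 + 0.5929 + 0.0009 = 0.6100
B_2 = 1 / 0.6100 = 1.6393
Σp_4ᵢ² = 0.04² + 0.06² + 0.17² + 0.31² + 0.42² = 0.0016 + 0.0036 + 0.0289 + 0.0961 + 0.1764 = 0.3066
B_4 = 1 / 0.3066 = 3.2616
Σp_1ᵢ² = 0.15² + 0.10² + 0.09² + 0.35² + 0.31² = 0.0225 + 0.0100 + 0.0081 + 0.1225 + 0.0961 = 0.2592
B_1 = 1 / 0.2592 = 3.8580
Ranking by B (broadest → narrowest): species 1 (3.86) > species 4 (3.26) > species 2 (1.64)

species 1 > species 4 > species 2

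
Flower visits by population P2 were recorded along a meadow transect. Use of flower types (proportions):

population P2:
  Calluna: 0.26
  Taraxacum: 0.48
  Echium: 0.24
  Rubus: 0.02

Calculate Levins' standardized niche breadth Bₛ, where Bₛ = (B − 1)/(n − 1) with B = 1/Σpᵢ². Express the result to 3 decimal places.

0.603

Σpᵢ² = 0.26² + 0.48² + 0.24² + 0.02² = 0.0676 + 0.2304 + 0.0576 + 0.0004 = 0.3560
B = 1 / 0.3560 = 2.80899
Bₛ = (B − 1)/(n − 1) = (2.80899 − 1)/(4 − 1) = 1.80899/3 = 0.60300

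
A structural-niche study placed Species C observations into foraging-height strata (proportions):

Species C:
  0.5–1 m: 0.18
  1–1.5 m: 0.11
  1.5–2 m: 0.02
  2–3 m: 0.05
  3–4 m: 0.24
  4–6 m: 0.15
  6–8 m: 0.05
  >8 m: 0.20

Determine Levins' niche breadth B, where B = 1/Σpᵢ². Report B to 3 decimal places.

Σpᵢ² = 0.18² + 0.11² + 0.02² + 0.05² + 0.24² + 0.15² + 0.05² + 0.20² = 0.0324 + 0.0121 + 0.0004 + 0.0025 + 0.0576 + 0.0225 + 0.0025 + 0.0400 = 0.1700
B = 1 / 0.1700 = 5.88235

5.882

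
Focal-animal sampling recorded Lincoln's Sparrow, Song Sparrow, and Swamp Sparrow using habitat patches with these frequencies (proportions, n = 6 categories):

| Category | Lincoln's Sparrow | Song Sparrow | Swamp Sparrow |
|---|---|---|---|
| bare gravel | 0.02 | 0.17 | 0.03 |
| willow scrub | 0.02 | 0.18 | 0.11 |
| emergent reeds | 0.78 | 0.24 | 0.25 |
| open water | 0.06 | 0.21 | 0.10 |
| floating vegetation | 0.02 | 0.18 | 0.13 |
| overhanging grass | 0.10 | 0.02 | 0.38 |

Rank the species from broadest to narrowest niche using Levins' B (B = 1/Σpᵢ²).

Σp_Lincᵢ² = 0.02² + 0.02² + 0.78² + 0.06² + 0.02² + 0.10² = 0.0004 + 0.0004 + 0.6084 + 0.0036 + 0.0004 + 0.0100 = 0.6232
B_Linc = 1 / 0.6232 = 1.6046
Σp_Songᵢ² = 0.17² + 0.18² + 0.24² + 0.21² + 0.18² + 0.02² = 0.0289 + 0.0324 + 0.0576 + 0.0441 + 0.0324 + 0.0004 = 0.1958
B_Song = 1 / 0.1958 = 5.1073
Σp_Swamᵢ² = 0.03² + 0.11² + 0.25² + 0.10² + 0.13² + 0.38² = 0.0009 + 0.0121 + 0.0625 + 0.0100 + 0.0169 + 0.1444 = 0.2468
B_Swam = 1 / 0.2468 = 4.0519
Ranking by B (broadest → narrowest): Song Sparrow (5.11) > Swamp Sparrow (4.05) > Lincoln's Sparrow (1.60)

Song Sparrow > Swamp Sparrow > Lincoln's Sparrow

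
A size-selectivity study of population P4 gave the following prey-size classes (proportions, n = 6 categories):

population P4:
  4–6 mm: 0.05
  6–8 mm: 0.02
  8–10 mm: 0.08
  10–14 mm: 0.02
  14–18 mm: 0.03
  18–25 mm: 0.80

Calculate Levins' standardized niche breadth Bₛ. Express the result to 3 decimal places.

Σpᵢ² = 0.05² + 0.02² + 0.08² + 0.02² + 0.03² + 0.80² = 0.0025 + 0.0004 + 0.0064 + 0.0004 + 0.0009 + 0.6400 = 0.6506
B = 1 / 0.6506 = 1.53704
Bₛ = (B − 1)/(n − 1) = (1.53704 − 1)/(6 − 1) = 0.53704/5 = 0.10741

0.107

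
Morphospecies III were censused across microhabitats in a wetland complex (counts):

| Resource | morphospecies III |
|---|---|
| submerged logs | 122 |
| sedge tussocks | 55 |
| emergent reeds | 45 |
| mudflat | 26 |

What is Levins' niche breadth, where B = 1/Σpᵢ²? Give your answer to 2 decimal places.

2.98

Proportions for morphospecies III (n=248): 122/248=0.4919, 55/248=0.2218, 45/248=0.1815, 26/248=0.1048
Σpᵢ² = 0.4919² + 0.2218² + 0.1815² + 0.1048² = 0.241966 + 0.049195 + 0.032942 + 0.010983 = 0.335086
B = 1 / 0.335086 = 2.9843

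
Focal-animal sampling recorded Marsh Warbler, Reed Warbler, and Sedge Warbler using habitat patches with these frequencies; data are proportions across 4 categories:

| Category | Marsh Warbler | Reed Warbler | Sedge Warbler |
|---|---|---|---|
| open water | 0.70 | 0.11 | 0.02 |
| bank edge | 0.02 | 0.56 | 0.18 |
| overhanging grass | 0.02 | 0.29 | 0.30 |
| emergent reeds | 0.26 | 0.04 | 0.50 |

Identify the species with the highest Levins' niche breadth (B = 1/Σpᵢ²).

Sedge Warbler

Σp_Marsᵢ² = 0.70² + 0.02² + 0.02² + 0.26² = 0.4900 + 0.0004 + 0.0004 + 0.0676 = 0.5584
B_Mars = 1 / 0.5584 = 1.7908
Σp_Reedᵢ² = 0.11² + 0.56² + 0.29² + 0.04² = 0.0121 + 0.3136 + 0.0841 + 0.0016 = 0.4114
B_Reed = 1 / 0.4114 = 2.4307
Σp_Sedgᵢ² = 0.02² + 0.18² + 0.30² + 0.50² = 0.0004 + 0.0324 + 0.0900 + 0.2500 = 0.3728
B_Sedg = 1 / 0.3728 = 2.6824
Highest B → broadest niche (most generalist): Sedge Warbler (B = 2.68).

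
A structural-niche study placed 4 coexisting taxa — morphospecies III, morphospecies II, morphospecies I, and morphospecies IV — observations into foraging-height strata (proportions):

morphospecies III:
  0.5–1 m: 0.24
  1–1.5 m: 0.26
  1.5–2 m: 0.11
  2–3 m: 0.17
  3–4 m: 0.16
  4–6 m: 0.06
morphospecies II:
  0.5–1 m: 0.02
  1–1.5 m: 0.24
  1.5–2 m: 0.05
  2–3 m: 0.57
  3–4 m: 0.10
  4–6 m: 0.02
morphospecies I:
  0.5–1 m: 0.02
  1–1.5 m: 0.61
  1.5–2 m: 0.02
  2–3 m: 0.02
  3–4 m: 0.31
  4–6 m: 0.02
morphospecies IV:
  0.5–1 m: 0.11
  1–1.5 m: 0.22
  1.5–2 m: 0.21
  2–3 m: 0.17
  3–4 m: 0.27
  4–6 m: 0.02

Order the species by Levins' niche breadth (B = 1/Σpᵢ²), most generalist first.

Σp_IIIᵢ² = 0.24² + 0.26² + 0.11² + 0.17² + 0.16² + 0.06² = 0.0576 + 0.0676 + 0.0121 + 0.0289 + 0.0256 + 0.0036 = 0.1954
B_III = 1 / 0.1954 = 5.1177
Σp_IIᵢ² = 0.02² + 0.24² + 0.05² + 0.57² + 0.10² + 0.02² = 0.0004 + 0.0576 + 0.0025 + 0.3249 + 0.0100 + 0.0004 = 0.3958
B_II = 1 / 0.3958 = 2.5265
Σp_Iᵢ² = 0.02² + 0.61² + 0.02² + 0.02² + 0.31² + 0.02² = 0.0004 + 0.3721 + 0.0004 + 0.0004 + 0.0961 + 0.0004 = 0.4698
B_I = 1 / 0.4698 = 2.1286
Σp_IVᵢ² = 0.11² + 0.22² + 0.21² + 0.17² + 0.27² + 0.02² = 0.0121 + 0.0484 + 0.0441 + 0.0289 + 0.0729 + 0.0004 = 0.2068
B_IV = 1 / 0.2068 = 4.8356
Ranking by B (broadest → narrowest): morphospecies III (5.12) > morphospecies IV (4.84) > morphospecies II (2.53) > morphospecies I (2.13)

morphospecies III > morphospecies IV > morphospecies II > morphospecies I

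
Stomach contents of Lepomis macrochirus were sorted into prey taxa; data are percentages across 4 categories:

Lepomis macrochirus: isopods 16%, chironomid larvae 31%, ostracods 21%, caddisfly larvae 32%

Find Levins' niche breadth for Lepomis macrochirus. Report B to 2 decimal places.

Convert percentages to proportions (divide by 100).
Σpᵢ² = 0.16² + 0.31² + 0.21² + 0.32² = 0.0256 + 0.0961 + 0.0441 + 0.1024 = 0.2682
B = 1 / 0.2682 = 3.7286

3.73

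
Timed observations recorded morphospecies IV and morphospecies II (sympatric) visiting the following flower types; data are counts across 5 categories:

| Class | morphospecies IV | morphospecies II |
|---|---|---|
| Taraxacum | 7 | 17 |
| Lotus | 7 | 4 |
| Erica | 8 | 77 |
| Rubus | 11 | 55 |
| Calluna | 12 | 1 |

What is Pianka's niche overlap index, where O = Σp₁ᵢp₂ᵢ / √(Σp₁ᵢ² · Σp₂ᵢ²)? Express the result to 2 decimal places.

0.69

Proportions for morphospecies IV (n=45): 7/45=0.1556, 7/45=0.1556, 8/45=0.1778, 11/45=0.2444, 12/45=0.2667
Proportions for morphospecies II (n=154): 17/154=0.1104, 4/154=0.0260, 77/154=0.5000, 55/154=0.3571, 1/154=0.0065
Σ p₁ᵢp₂ᵢ = 0.017178 + 0.004046 + 0.088900 + 0.087275 + 0.001734 = 0.199133
Σp_1ᵢ² = 0.1556² + 0.1556² + 0.1778² + 0.2444² + 0.2667² = 0.024211 + 0.024211 + 0.031613 + 0.059731 + 0.071129 = 0.210895
Σp_2ᵢ² = 0.1104² + 0.0260² + 0.5000² + 0.3571² + 0.0065² = 0.012188 + 0.000676 + 0.250000 + 0.127520 + 0.000042 = 0.390426
O = 0.199133 / √(0.210895 × 0.390426) = 0.199133 / 0.2869475 = 0.6940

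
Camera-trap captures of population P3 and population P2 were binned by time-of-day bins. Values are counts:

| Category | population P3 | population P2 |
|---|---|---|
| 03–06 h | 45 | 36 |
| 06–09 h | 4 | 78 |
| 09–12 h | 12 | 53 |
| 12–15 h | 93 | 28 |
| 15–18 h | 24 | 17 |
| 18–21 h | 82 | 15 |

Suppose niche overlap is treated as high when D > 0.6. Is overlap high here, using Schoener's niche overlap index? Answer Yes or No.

No

Proportions for population P3 (n=260): 45/260=0.1731, 4/260=0.0154, 12/260=0.0462, 93/260=0.3577, 24/260=0.0923, 82/260=0.3154
Proportions for population P2 (n=227): 36/227=0.1586, 78/227=0.3436, 53/227=0.2335, 28/227=0.1233, 17/227=0.0749, 15/227=0.0661
Σ|p₁ᵢ − p₂ᵢ| = 0.0145 + 0.3282 + 0.1873 + 0.2344 + 0.0174 + 0.2493 = 1.0311
D = 1 − ½ × 1.0311 = 1 − 0.51555 = 0.48445
D = 0.48445 < 0.6 → No.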